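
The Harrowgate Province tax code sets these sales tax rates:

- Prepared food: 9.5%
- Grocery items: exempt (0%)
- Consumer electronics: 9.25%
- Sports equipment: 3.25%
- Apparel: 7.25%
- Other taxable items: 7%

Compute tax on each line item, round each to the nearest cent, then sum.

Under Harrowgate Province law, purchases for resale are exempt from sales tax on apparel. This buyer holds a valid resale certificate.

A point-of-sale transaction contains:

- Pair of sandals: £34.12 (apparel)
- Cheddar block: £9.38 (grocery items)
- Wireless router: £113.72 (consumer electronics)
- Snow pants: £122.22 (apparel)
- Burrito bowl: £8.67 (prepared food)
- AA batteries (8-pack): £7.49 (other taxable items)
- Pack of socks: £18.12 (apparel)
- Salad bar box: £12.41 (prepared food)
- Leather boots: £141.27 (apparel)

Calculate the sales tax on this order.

£13.04

Pair of sandals £34.12: apparel, buyer-exempt → 0% → £0.00
Cheddar block £9.38: grocery items → 0% → £0.00
Wireless router £113.72: consumer electronics → 9.25% → £10.52
Snow pants £122.22: apparel, buyer-exempt → 0% → £0.00
Burrito bowl £8.67: prepared food → 9.5% → £0.82
AA batteries (8-pack) £7.49: other taxable items → 7% → £0.52
Pack of socks £18.12: apparel, buyer-exempt → 0% → £0.00
Salad bar box £12.41: prepared food → 9.5% → £1.18
Leather boots £141.27: apparel, buyer-exempt → 0% → £0.00
Total tax = £10.52 + £0.82 + £0.52 + £1.18 = £13.04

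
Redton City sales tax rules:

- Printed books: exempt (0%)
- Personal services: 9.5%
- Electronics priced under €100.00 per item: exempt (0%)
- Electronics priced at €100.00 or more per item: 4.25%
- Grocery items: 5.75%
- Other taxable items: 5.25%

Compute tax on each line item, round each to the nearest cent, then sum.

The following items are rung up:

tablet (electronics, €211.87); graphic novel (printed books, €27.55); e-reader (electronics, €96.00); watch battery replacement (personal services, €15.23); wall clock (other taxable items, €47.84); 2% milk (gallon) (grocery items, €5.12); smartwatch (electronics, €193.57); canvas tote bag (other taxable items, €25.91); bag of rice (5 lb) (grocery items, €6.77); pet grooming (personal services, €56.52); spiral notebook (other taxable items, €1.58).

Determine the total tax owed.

€28.68

Tablet €211.87: electronics, €100.00 or more → 4.25% → €9.00
Graphic novel €27.55: printed books → 0% → €0.00
E-reader €96.00: electronics, under €100.00 → 0% → €0.00
Watch battery replacement €15.23: personal services → 9.5% → €1.45
Wall clock €47.84: other taxable items → 5.25% → €2.51
2% milk (gallon) €5.12: grocery items → 5.75% → €0.29
Smartwatch €193.57: electronics, €100.00 or more → 4.25% → €8.23
Canvas tote bag €25.91: other taxable items → 5.25% → €1.36
Bag of rice (5 lb) €6.77: grocery items → 5.75% → €0.39
Pet grooming €56.52: personal services → 9.5% → €5.37
Spiral notebook €1.58: other taxable items → 5.25% → €0.08
Total tax = €9.00 + €1.45 + €2.51 + €0.29 + €8.23 + €1.36 + €0.39 + €5.37 + €0.08 = €28.68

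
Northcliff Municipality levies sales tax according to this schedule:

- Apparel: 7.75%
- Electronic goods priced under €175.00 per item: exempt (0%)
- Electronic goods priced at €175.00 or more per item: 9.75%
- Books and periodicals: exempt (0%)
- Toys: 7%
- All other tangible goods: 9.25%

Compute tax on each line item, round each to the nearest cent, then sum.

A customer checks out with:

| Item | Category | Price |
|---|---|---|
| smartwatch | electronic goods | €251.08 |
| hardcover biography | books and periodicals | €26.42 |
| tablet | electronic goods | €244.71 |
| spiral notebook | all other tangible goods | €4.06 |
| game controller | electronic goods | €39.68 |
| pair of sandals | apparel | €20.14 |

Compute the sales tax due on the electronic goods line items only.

Smartwatch €251.08: electronic goods, €175.00 or more → 9.75% → €24.48
Tablet €244.71: electronic goods, €175.00 or more → 9.75% → €23.86
Game controller €39.68: electronic goods, under €175.00 → 0% → €0.00
Tax on electronic goods = €24.48 + €23.86 + €0.00 = €48.34

€48.34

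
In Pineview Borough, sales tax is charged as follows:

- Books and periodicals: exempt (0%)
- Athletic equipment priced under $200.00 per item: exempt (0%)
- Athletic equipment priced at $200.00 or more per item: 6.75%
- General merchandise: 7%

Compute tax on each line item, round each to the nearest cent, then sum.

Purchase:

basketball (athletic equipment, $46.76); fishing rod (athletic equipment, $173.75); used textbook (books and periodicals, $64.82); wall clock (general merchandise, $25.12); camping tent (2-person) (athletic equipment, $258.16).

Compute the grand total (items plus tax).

$587.80

Basketball $46.76: athletic equipment, under $200.00 → 0% → $0.00
Fishing rod $173.75: athletic equipment, under $200.00 → 0% → $0.00
Used textbook $64.82: books and periodicals → 0% → $0.00
Wall clock $25.12: general merchandise → 7% → $1.76
Camping tent (2-person) $258.16: athletic equipment, $200.00 or more → 6.75% → $17.43
Subtotal = $568.61; tax = $19.19; total due = $587.80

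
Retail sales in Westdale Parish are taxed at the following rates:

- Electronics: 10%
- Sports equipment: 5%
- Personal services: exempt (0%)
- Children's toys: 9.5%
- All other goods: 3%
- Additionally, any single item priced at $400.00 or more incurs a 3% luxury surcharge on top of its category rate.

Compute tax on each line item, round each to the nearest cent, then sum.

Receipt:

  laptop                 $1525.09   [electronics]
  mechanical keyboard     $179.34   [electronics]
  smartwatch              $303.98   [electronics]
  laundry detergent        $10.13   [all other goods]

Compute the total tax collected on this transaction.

$246.89

Laptop $1525.09: electronics → 10% + 3% surcharge = 13% → $198.26
Mechanical keyboard $179.34: electronics → 10% → $17.93
Smartwatch $303.98: electronics → 10% → $30.40
Laundry detergent $10.13: all other goods → 3% → $0.30
Total tax = $198.26 + $17.93 + $30.40 + $0.30 = $246.89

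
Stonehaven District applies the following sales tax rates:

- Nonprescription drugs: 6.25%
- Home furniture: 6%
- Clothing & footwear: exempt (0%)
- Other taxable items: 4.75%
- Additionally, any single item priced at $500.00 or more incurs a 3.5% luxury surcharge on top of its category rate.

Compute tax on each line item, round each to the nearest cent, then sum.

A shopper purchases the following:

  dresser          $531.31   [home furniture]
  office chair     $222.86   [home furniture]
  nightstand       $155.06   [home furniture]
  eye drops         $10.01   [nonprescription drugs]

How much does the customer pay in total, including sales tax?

$993.01

Dresser $531.31: home furniture → 6% + 3.5% surcharge = 9.5% → $50.47
Office chair $222.86: home furniture → 6% → $13.37
Nightstand $155.06: home furniture → 6% → $9.30
Eye drops $10.01: nonprescription drugs → 6.25% → $0.63
Subtotal = $919.24; tax = $73.77; total due = $993.01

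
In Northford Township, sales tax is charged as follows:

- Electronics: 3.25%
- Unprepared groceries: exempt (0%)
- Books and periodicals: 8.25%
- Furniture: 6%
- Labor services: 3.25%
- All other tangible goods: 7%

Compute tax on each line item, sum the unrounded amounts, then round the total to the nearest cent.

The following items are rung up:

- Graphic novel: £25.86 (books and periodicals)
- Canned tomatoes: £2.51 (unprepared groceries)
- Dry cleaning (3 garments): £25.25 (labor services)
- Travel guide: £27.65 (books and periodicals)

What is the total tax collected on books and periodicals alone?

£4.41

Graphic novel £25.86: books and periodicals → 8.25% → £2.13345
Travel guide £27.65: books and periodicals → 8.25% → £2.281125
Tax on books and periodicals: unrounded sum = £4.414575 → £4.41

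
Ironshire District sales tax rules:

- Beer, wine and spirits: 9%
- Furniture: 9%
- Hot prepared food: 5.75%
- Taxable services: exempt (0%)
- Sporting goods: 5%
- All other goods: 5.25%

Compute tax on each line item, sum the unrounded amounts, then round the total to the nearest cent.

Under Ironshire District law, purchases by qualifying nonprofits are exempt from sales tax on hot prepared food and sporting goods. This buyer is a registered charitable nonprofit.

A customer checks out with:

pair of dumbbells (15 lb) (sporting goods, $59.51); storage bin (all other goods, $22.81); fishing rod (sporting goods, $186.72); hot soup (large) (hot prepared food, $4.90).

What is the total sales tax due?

$1.20

Pair of dumbbells (15 lb) $59.51: sporting goods, buyer-exempt → 0% → $0.00
Storage bin $22.81: all other goods → 5.25% → $1.197525
Fishing rod $186.72: sporting goods, buyer-exempt → 0% → $0.00
Hot soup (large) $4.90: hot prepared food, buyer-exempt → 0% → $0.00
Unrounded tax sum = $1.197525 → $1.20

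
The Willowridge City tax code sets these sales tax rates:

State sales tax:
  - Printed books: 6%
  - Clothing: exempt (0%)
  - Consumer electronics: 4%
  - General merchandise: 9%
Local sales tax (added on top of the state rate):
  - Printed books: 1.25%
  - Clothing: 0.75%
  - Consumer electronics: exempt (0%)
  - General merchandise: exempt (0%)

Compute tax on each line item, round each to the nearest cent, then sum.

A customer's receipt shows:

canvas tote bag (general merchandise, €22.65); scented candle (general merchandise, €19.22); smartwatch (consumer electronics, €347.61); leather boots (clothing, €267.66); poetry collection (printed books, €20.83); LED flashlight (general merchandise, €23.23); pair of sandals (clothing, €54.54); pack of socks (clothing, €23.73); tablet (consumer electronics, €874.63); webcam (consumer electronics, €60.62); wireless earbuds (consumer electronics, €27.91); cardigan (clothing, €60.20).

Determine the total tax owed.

Canvas tote bag €22.65: general merchandise → 9% + 0% local = 9% → €2.04
Scented candle €19.22: general merchandise → 9% + 0% local = 9% → €1.73
Smartwatch €347.61: consumer electronics → 4% + 0% local = 4% → €13.90
Leather boots €267.66: clothing → 0% + 0.75% local = 0.75% → €2.01
Poetry collection €20.83: printed books → 6% + 1.25% local = 7.25% → €1.51
LED flashlight €23.23: general merchandise → 9% + 0% local = 9% → €2.09
Pair of sandals €54.54: clothing → 0% + 0.75% local = 0.75% → €0.41
Pack of socks €23.73: clothing → 0% + 0.75% local = 0.75% → €0.18
Tablet €874.63: consumer electronics → 4% + 0% local = 4% → €34.99
Webcam €60.62: consumer electronics → 4% + 0% local = 4% → €2.42
Wireless earbuds €27.91: consumer electronics → 4% + 0% local = 4% → €1.12
Cardigan €60.20: clothing → 0% + 0.75% local = 0.75% → €0.45
Total tax = €2.04 + €1.73 + €13.90 + €2.01 + €1.51 + €2.09 + €0.41 + €0.18 + €34.99 + €2.42 + €1.12 + €0.45 = €62.85

€62.85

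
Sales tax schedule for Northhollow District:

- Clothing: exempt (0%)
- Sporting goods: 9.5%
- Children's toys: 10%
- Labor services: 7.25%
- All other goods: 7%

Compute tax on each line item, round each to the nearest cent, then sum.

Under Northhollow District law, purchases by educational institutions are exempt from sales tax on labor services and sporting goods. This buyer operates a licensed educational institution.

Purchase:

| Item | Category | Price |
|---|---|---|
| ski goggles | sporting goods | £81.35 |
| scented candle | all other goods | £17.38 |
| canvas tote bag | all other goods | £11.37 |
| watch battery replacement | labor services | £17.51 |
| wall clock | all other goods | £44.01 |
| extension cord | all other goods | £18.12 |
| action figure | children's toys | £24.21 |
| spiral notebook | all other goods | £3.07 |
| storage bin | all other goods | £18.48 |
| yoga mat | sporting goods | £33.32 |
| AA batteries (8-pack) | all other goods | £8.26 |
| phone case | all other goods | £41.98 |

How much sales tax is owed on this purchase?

Ski goggles £81.35: sporting goods, buyer-exempt → 0% → £0.00
Scented candle £17.38: all other goods → 7% → £1.22
Canvas tote bag £11.37: all other goods → 7% → £0.80
Watch battery replacement £17.51: labor services, buyer-exempt → 0% → £0.00
Wall clock £44.01: all other goods → 7% → £3.08
Extension cord £18.12: all other goods → 7% → £1.27
Action figure £24.21: children's toys → 10% → £2.42
Spiral notebook £3.07: all other goods → 7% → £0.21
Storage bin £18.48: all other goods → 7% → £1.29
Yoga mat £33.32: sporting goods, buyer-exempt → 0% → £0.00
AA batteries (8-pack) £8.26: all other goods → 7% → £0.58
Phone case £41.98: all other goods → 7% → £2.94
Total tax = £1.22 + £0.80 + £3.08 + £1.27 + £2.42 + £0.21 + £1.29 + £0.58 + £2.94 = £13.81

£13.81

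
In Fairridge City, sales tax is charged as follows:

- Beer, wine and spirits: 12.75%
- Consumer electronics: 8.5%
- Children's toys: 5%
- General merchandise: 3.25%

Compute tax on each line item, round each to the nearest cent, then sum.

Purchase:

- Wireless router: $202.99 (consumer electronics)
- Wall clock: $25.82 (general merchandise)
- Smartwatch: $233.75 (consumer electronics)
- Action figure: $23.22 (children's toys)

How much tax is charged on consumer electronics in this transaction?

Wireless router $202.99: consumer electronics → 8.5% → $17.25
Smartwatch $233.75: consumer electronics → 8.5% → $19.87
Tax on consumer electronics = $17.25 + $19.87 = $37.12

$37.12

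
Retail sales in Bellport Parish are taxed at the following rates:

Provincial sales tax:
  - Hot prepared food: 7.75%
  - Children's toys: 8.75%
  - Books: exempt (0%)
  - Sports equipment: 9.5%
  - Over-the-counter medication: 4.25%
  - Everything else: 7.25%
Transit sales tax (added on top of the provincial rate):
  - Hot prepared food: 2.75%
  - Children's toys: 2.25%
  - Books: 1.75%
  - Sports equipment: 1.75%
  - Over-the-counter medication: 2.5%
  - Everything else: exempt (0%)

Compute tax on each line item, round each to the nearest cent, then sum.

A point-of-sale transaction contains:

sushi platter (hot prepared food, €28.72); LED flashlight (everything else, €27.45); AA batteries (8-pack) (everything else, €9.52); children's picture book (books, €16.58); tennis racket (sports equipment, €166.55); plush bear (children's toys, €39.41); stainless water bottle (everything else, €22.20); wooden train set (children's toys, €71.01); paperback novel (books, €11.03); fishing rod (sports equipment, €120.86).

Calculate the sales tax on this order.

€52.28

Sushi platter €28.72: hot prepared food → 7.75% + 2.75% transit = 10.5% → €3.02
LED flashlight €27.45: everything else → 7.25% + 0% transit = 7.25% → €1.99
AA batteries (8-pack) €9.52: everything else → 7.25% + 0% transit = 7.25% → €0.69
Children's picture book €16.58: books → 0% + 1.75% transit = 1.75% → €0.29
Tennis racket €166.55: sports equipment → 9.5% + 1.75% transit = 11.25% → €18.74
Plush bear €39.41: children's toys → 8.75% + 2.25% transit = 11% → €4.34
Stainless water bottle €22.20: everything else → 7.25% + 0% transit = 7.25% → €1.61
Wooden train set €71.01: children's toys → 8.75% + 2.25% transit = 11% → €7.81
Paperback novel €11.03: books → 0% + 1.75% transit = 1.75% → €0.19
Fishing rod €120.86: sports equipment → 9.5% + 1.75% transit = 11.25% → €13.60
Total tax = €3.02 + €1.99 + €0.69 + €0.29 + €18.74 + €4.34 + €1.61 + €7.81 + €0.19 + €13.60 = €52.28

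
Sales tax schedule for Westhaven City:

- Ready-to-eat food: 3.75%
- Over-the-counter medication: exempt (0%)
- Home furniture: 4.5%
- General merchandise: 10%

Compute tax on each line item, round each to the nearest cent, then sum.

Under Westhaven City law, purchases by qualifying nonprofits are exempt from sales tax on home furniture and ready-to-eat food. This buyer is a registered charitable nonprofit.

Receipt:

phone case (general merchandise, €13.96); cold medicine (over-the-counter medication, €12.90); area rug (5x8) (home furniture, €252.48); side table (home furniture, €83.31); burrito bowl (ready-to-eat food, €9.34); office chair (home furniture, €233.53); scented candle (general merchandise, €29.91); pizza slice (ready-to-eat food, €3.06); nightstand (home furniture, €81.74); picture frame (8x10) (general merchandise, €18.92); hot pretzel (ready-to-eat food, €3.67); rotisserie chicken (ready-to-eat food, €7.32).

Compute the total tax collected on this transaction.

€6.28

Phone case €13.96: general merchandise → 10% → €1.40
Cold medicine €12.90: over-the-counter medication → 0% → €0.00
Area rug (5x8) €252.48: home furniture, buyer-exempt → 0% → €0.00
Side table €83.31: home furniture, buyer-exempt → 0% → €0.00
Burrito bowl €9.34: ready-to-eat food, buyer-exempt → 0% → €0.00
Office chair €233.53: home furniture, buyer-exempt → 0% → €0.00
Scented candle €29.91: general merchandise → 10% → €2.99
Pizza slice €3.06: ready-to-eat food, buyer-exempt → 0% → €0.00
Nightstand €81.74: home furniture, buyer-exempt → 0% → €0.00
Picture frame (8x10) €18.92: general merchandise → 10% → €1.89
Hot pretzel €3.67: ready-to-eat food, buyer-exempt → 0% → €0.00
Rotisserie chicken €7.32: ready-to-eat food, buyer-exempt → 0% → €0.00
Total tax = €1.40 + €2.99 + €1.89 = €6.28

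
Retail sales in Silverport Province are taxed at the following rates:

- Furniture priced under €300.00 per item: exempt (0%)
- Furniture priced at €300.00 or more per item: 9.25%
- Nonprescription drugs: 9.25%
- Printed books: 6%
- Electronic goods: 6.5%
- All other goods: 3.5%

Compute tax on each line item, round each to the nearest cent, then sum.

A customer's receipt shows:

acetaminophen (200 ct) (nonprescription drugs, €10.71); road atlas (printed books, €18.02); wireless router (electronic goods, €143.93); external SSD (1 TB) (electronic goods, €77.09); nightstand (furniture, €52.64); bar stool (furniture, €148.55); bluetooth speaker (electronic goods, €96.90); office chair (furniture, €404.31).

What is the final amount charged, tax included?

Acetaminophen (200 ct) €10.71: nonprescription drugs → 9.25% → €0.99
Road atlas €18.02: printed books → 6% → €1.08
Wireless router €143.93: electronic goods → 6.5% → €9.36
External SSD (1 TB) €77.09: electronic goods → 6.5% → €5.01
Nightstand €52.64: furniture, under €300.00 → 0% → €0.00
Bar stool €148.55: furniture, under €300.00 → 0% → €0.00
Bluetooth speaker €96.90: electronic goods → 6.5% → €6.30
Office chair €404.31: furniture, €300.00 or more → 9.25% → €37.40
Subtotal = €952.15; tax = €60.14; total due = €1012.29

€1012.29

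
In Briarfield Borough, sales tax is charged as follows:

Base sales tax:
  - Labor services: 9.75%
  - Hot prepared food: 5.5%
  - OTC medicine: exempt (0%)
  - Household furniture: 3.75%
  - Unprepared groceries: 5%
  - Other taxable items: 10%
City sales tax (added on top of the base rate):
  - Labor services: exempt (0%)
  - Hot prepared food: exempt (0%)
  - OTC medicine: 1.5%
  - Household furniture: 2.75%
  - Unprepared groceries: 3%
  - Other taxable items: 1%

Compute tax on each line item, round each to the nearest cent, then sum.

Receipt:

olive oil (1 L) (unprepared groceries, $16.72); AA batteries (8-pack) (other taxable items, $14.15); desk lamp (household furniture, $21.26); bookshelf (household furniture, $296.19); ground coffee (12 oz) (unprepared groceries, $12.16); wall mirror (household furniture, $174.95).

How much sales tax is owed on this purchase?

$35.87

Olive oil (1 L) $16.72: unprepared groceries → 5% + 3% city = 8% → $1.34
AA batteries (8-pack) $14.15: other taxable items → 10% + 1% city = 11% → $1.56
Desk lamp $21.26: household furniture → 3.75% + 2.75% city = 6.5% → $1.38
Bookshelf $296.19: household furniture → 3.75% + 2.75% city = 6.5% → $19.25
Ground coffee (12 oz) $12.16: unprepared groceries → 5% + 3% city = 8% → $0.97
Wall mirror $174.95: household furniture → 3.75% + 2.75% city = 6.5% → $11.37
Total tax = $1.34 + $1.56 + $1.38 + $19.25 + $0.97 + $11.37 = $35.87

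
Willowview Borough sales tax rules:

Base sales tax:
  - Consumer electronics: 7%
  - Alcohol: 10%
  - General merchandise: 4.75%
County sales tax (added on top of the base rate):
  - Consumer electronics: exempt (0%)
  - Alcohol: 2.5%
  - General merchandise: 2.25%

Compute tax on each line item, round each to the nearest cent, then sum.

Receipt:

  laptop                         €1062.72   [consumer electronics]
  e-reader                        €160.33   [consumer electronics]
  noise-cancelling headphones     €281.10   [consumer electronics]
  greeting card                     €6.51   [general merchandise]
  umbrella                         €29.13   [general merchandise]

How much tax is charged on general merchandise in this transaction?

Greeting card €6.51: general merchandise → 4.75% + 2.25% county = 7% → €0.46
Umbrella €29.13: general merchandise → 4.75% + 2.25% county = 7% → €2.04
Tax on general merchandise = €0.46 + €2.04 = €2.50

€2.50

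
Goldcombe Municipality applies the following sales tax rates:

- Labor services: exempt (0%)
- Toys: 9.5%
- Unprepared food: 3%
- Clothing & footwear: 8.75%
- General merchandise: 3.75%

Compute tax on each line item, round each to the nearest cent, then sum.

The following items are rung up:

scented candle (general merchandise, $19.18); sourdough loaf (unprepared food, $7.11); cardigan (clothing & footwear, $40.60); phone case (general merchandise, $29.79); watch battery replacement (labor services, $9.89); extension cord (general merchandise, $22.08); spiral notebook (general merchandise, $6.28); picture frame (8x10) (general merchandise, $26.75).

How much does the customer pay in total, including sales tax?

$169.35

Scented candle $19.18: general merchandise → 3.75% → $0.72
Sourdough loaf $7.11: unprepared food → 3% → $0.21
Cardigan $40.60: clothing & footwear → 8.75% → $3.55
Phone case $29.79: general merchandise → 3.75% → $1.12
Watch battery replacement $9.89: labor services → 0% → $0.00
Extension cord $22.08: general merchandise → 3.75% → $0.83
Spiral notebook $6.28: general merchandise → 3.75% → $0.24
Picture frame (8x10) $26.75: general merchandise → 3.75% → $1.00
Subtotal = $161.68; tax = $7.67; total due = $169.35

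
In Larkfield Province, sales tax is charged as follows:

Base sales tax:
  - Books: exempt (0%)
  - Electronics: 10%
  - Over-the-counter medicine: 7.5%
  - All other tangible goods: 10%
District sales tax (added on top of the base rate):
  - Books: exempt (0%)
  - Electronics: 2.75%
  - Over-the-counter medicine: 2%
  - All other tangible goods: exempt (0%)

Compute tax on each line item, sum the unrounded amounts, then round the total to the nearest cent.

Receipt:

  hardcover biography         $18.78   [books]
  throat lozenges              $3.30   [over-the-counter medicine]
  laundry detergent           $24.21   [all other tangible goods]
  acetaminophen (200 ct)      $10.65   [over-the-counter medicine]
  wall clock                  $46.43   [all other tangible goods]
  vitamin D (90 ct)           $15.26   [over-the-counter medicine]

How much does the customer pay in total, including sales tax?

Hardcover biography $18.78: books → 0% + 0% district = 0% → $0.00
Throat lozenges $3.30: over-the-counter medicine → 7.5% + 2% district = 9.5% → $0.3135
Laundry detergent $24.21: all other tangible goods → 10% + 0% district = 10% → $2.421
Acetaminophen (200 ct) $10.65: over-the-counter medicine → 7.5% + 2% district = 9.5% → $1.01175
Wall clock $46.43: all other tangible goods → 10% + 0% district = 10% → $4.643
Vitamin D (90 ct) $15.26: over-the-counter medicine → 7.5% + 2% district = 9.5% → $1.4497
Subtotal = $118.63; unrounded tax = $9.83895 → $9.84; total due = $128.47

$128.47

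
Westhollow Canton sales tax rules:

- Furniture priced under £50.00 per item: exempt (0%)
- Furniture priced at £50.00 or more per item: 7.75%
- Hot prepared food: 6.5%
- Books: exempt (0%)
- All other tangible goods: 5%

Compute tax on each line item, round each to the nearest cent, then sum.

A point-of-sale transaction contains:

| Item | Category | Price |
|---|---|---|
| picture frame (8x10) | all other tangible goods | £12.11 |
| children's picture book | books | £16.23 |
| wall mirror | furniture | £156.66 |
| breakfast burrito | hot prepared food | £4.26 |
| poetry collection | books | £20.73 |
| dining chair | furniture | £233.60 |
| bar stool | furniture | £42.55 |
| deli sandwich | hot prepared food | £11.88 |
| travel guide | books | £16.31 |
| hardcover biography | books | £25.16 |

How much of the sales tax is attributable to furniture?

£30.24

Wall mirror £156.66: furniture, £50.00 or more → 7.75% → £12.14
Dining chair £233.60: furniture, £50.00 or more → 7.75% → £18.10
Bar stool £42.55: furniture, under £50.00 → 0% → £0.00
Tax on furniture = £12.14 + £18.10 + £0.00 = £30.24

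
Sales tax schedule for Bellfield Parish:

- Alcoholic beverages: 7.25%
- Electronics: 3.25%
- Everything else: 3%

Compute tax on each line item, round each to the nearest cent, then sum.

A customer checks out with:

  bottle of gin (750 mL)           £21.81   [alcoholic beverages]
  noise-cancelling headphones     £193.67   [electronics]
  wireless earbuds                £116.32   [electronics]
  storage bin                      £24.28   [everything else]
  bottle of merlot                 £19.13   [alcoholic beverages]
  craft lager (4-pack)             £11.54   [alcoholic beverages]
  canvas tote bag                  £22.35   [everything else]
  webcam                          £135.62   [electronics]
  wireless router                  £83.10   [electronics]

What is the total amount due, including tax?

£650.21

Bottle of gin (750 mL) £21.81: alcoholic beverages → 7.25% → £1.58
Noise-cancelling headphones £193.67: electronics → 3.25% → £6.29
Wireless earbuds £116.32: electronics → 3.25% → £3.78
Storage bin £24.28: everything else → 3% → £0.73
Bottle of merlot £19.13: alcoholic beverages → 7.25% → £1.39
Craft lager (4-pack) £11.54: alcoholic beverages → 7.25% → £0.84
Canvas tote bag £22.35: everything else → 3% → £0.67
Webcam £135.62: electronics → 3.25% → £4.41
Wireless router £83.10: electronics → 3.25% → £2.70
Subtotal = £627.82; tax = £22.39; total due = £650.21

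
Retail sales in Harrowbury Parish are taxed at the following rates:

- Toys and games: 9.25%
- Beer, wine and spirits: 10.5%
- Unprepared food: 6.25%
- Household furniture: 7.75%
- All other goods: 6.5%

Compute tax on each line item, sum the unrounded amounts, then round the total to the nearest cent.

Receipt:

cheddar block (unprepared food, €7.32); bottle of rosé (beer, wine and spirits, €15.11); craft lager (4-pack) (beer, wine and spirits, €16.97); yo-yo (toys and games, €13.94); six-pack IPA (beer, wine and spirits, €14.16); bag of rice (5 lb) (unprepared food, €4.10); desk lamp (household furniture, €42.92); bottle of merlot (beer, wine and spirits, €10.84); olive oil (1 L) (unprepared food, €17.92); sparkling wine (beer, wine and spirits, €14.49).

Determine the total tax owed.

€13.96

Cheddar block €7.32: unprepared food → 6.25% → €0.4575
Bottle of rosé €15.11: beer, wine and spirits → 10.5% → €1.58655
Craft lager (4-pack) €16.97: beer, wine and spirits → 10.5% → €1.78185
Yo-yo €13.94: toys and games → 9.25% → €1.28945
Six-pack IPA €14.16: beer, wine and spirits → 10.5% → €1.4868
Bag of rice (5 lb) €4.10: unprepared food → 6.25% → €0.25625
Desk lamp €42.92: household furniture → 7.75% → €3.3263
Bottle of merlot €10.84: beer, wine and spirits → 10.5% → €1.1382
Olive oil (1 L) €17.92: unprepared food → 6.25% → €1.12
Sparkling wine €14.49: beer, wine and spirits → 10.5% → €1.52145
Unrounded tax sum = €13.96435 → €13.96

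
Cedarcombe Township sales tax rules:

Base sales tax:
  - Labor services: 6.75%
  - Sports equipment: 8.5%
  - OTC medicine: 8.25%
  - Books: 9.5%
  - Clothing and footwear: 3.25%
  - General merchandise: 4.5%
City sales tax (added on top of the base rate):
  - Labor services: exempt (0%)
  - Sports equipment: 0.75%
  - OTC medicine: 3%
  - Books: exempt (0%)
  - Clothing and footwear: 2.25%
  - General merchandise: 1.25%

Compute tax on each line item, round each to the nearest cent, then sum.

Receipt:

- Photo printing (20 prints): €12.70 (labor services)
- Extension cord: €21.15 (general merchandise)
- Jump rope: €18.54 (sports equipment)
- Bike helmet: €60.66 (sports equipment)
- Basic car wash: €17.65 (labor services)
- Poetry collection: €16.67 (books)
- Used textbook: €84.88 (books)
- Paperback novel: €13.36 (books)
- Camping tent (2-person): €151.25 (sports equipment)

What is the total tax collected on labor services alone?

€2.05

Photo printing (20 prints) €12.70: labor services → 6.75% + 0% city = 6.75% → €0.86
Basic car wash €17.65: labor services → 6.75% + 0% city = 6.75% → €1.19
Tax on labor services = €0.86 + €1.19 = €2.05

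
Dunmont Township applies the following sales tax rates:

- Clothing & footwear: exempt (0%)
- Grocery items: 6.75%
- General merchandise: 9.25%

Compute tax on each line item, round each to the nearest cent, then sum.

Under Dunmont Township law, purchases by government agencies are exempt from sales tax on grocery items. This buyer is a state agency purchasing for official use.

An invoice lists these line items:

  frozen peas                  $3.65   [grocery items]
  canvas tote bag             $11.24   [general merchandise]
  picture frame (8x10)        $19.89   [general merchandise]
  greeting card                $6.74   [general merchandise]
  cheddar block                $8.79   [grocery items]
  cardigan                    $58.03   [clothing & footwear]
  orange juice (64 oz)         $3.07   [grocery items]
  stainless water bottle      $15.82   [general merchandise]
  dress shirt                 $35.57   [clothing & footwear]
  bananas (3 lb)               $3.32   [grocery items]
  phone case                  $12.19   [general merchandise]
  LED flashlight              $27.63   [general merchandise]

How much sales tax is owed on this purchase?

Frozen peas $3.65: grocery items, buyer-exempt → 0% → $0.00
Canvas tote bag $11.24: general merchandise → 9.25% → $1.04
Picture frame (8x10) $19.89: general merchandise → 9.25% → $1.84
Greeting card $6.74: general merchandise → 9.25% → $0.62
Cheddar block $8.79: grocery items, buyer-exempt → 0% → $0.00
Cardigan $58.03: clothing & footwear → 0% → $0.00
Orange juice (64 oz) $3.07: grocery items, buyer-exempt → 0% → $0.00
Stainless water bottle $15.82: general merchandise → 9.25% → $1.46
Dress shirt $35.57: clothing & footwear → 0% → $0.00
Bananas (3 lb) $3.32: grocery items, buyer-exempt → 0% → $0.00
Phone case $12.19: general merchandise → 9.25% → $1.13
LED flashlight $27.63: general merchandise → 9.25% → $2.56
Total tax = $1.04 + $1.84 + $0.62 + $1.46 + $1.13 + $2.56 = $8.65

$8.65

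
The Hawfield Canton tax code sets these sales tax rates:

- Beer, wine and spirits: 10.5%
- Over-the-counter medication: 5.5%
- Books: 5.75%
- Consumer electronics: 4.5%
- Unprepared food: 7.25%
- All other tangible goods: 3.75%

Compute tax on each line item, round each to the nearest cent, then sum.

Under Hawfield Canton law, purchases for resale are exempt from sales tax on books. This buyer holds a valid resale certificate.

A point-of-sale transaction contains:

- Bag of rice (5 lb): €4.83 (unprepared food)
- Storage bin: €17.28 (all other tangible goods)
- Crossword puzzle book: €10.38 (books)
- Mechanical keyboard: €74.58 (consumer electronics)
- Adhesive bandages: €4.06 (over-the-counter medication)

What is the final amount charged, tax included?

Bag of rice (5 lb) €4.83: unprepared food → 7.25% → €0.35
Storage bin €17.28: all other tangible goods → 3.75% → €0.65
Crossword puzzle book €10.38: books, buyer-exempt → 0% → €0.00
Mechanical keyboard €74.58: consumer electronics → 4.5% → €3.36
Adhesive bandages €4.06: over-the-counter medication → 5.5% → €0.22
Subtotal = €111.13; tax = €4.58; total due = €115.71

€115.71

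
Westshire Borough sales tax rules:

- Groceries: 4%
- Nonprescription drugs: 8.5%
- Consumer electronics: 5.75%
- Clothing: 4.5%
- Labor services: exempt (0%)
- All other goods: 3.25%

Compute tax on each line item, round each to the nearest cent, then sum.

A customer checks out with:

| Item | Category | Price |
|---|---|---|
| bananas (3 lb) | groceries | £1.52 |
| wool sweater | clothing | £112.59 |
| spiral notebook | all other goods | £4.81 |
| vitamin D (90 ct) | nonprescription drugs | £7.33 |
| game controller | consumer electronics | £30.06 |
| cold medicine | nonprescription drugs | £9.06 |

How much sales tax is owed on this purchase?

£8.41

Bananas (3 lb) £1.52: groceries → 4% → £0.06
Wool sweater £112.59: clothing → 4.5% → £5.07
Spiral notebook £4.81: all other goods → 3.25% → £0.16
Vitamin D (90 ct) £7.33: nonprescription drugs → 8.5% → £0.62
Game controller £30.06: consumer electronics → 5.75% → £1.73
Cold medicine £9.06: nonprescription drugs → 8.5% → £0.77
Total tax = £0.06 + £5.07 + £0.16 + £0.62 + £1.73 + £0.77 = £8.41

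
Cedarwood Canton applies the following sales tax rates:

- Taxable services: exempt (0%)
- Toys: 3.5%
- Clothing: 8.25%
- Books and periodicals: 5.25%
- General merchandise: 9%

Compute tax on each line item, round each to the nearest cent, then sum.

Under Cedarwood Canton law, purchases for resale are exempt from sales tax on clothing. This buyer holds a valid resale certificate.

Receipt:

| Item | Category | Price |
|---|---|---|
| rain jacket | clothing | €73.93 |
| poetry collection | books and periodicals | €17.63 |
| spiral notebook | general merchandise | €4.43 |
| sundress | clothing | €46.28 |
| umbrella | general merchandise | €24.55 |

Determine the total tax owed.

€3.54

Rain jacket €73.93: clothing, buyer-exempt → 0% → €0.00
Poetry collection €17.63: books and periodicals → 5.25% → €0.93
Spiral notebook €4.43: general merchandise → 9% → €0.40
Sundress €46.28: clothing, buyer-exempt → 0% → €0.00
Umbrella €24.55: general merchandise → 9% → €2.21
Total tax = €0.93 + €0.40 + €2.21 = €3.54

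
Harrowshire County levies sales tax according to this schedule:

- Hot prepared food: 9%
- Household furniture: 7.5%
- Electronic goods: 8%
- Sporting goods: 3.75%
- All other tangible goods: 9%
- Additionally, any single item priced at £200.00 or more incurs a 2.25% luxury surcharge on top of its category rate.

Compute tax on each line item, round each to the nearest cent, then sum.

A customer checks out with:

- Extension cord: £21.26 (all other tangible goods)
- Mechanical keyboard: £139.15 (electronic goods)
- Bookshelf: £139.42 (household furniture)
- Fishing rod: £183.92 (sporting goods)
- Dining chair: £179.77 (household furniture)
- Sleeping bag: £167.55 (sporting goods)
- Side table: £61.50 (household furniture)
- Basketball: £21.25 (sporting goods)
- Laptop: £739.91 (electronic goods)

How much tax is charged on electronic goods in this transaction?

Mechanical keyboard £139.15: electronic goods → 8% → £11.13
Laptop £739.91: electronic goods → 8% + 2.25% surcharge = 10.25% → £75.84
Tax on electronic goods = £11.13 + £75.84 = £86.97

£86.97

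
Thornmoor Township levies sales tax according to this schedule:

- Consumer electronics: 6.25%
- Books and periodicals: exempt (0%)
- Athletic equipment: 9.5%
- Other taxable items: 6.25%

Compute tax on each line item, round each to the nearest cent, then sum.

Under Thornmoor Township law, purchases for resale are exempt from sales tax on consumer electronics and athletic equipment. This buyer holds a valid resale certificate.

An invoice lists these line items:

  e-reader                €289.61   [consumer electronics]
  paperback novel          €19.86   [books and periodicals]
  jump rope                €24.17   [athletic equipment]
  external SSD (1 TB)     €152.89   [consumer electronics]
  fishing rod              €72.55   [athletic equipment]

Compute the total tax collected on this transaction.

E-reader €289.61: consumer electronics, buyer-exempt → 0% → €0.00
Paperback novel €19.86: books and periodicals → 0% → €0.00
Jump rope €24.17: athletic equipment, buyer-exempt → 0% → €0.00
External SSD (1 TB) €152.89: consumer electronics, buyer-exempt → 0% → €0.00
Fishing rod €72.55: athletic equipment, buyer-exempt → 0% → €0.00
Total tax = €0.00

€0.00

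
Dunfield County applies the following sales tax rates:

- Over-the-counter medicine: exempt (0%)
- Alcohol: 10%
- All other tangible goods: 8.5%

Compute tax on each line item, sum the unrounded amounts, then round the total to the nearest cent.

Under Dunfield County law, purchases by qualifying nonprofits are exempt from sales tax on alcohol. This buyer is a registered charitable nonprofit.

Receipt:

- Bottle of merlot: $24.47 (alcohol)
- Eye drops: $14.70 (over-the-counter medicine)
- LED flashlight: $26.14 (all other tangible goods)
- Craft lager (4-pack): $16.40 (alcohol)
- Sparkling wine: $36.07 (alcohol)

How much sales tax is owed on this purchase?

$2.22

Bottle of merlot $24.47: alcohol, buyer-exempt → 0% → $0.00
Eye drops $14.70: over-the-counter medicine → 0% → $0.00
LED flashlight $26.14: all other tangible goods → 8.5% → $2.2219
Craft lager (4-pack) $16.40: alcohol, buyer-exempt → 0% → $0.00
Sparkling wine $36.07: alcohol, buyer-exempt → 0% → $0.00
Unrounded tax sum = $2.2219 → $2.22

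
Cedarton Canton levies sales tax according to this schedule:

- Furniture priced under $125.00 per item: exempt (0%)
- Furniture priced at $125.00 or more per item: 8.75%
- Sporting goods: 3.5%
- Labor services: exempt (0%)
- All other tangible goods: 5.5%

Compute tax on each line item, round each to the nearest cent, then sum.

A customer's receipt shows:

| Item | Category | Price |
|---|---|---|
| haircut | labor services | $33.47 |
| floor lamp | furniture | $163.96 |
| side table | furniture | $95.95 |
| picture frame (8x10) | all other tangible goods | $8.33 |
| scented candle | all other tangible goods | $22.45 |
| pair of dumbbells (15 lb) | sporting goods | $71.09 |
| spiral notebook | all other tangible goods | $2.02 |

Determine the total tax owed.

$18.64

Haircut $33.47: labor services → 0% → $0.00
Floor lamp $163.96: furniture, $125.00 or more → 8.75% → $14.35
Side table $95.95: furniture, under $125.00 → 0% → $0.00
Picture frame (8x10) $8.33: all other tangible goods → 5.5% → $0.46
Scented candle $22.45: all other tangible goods → 5.5% → $1.23
Pair of dumbbells (15 lb) $71.09: sporting goods → 3.5% → $2.49
Spiral notebook $2.02: all other tangible goods → 5.5% → $0.11
Total tax = $14.35 + $0.46 + $1.23 + $2.49 + $0.11 = $18.64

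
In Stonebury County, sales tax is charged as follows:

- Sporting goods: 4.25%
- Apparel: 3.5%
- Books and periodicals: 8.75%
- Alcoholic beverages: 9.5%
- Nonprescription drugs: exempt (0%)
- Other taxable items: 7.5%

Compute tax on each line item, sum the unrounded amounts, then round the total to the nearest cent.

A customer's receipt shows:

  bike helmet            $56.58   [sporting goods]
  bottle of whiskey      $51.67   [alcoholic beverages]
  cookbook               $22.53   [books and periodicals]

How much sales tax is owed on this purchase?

Bike helmet $56.58: sporting goods → 4.25% → $2.40465
Bottle of whiskey $51.67: alcoholic beverages → 9.5% → $4.90865
Cookbook $22.53: books and periodicals → 8.75% → $1.971375
Unrounded tax sum = $9.284675 → $9.28

$9.28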